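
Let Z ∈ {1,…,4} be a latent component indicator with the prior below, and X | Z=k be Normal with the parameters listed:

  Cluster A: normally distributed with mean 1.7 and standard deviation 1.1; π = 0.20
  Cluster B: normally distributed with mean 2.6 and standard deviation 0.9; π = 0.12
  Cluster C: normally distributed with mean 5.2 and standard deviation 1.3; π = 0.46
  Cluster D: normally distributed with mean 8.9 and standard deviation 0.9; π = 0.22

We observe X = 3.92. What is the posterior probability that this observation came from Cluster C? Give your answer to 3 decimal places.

The responsibility of component k is w_k f_k(x) divided by Σ_j w_j f_j(x).
Normal densities:
  f_A = (1/(1.1·√(2π)))·exp(−(3.92−1.7)²/(2·1.1²)) = 0.362675·exp(-2.03653) = 0.0473221
  f_B = (1/(0.9·√(2π)))·exp(−(3.92−2.6)²/(2·0.9²)) = 0.443269·exp(-1.07556) = 0.151203
  f_C = (1/(1.3·√(2π)))·exp(−(3.92−5.2)²/(2·1.3²)) = 0.306879·exp(-0.48473) = 0.188995
  f_D = (1/(0.9·√(2π)))·exp(−(3.92−8.9)²/(2·0.9²)) = 0.443269·exp(-15.30889) = 9.95638e-08
Prior × likelihood for each component:
  w_A·f_A = 0.20 × 0.0473221 = 0.00946442
  w_B·f_B = 0.12 × 0.151203 = 0.0181443
  w_C·f_C = 0.46 × 0.188995 = 0.0869375
  w_D·f_D = 0.22 × 9.95638e-08 = 2.1904e-08
Denominator: 0.00946442 + 0.0181443 + 0.0869375 + 2.1904e-08 = 0.114546
Responsibility of Cluster C: 0.0869375 / 0.114546 ≈ 0.759

0.759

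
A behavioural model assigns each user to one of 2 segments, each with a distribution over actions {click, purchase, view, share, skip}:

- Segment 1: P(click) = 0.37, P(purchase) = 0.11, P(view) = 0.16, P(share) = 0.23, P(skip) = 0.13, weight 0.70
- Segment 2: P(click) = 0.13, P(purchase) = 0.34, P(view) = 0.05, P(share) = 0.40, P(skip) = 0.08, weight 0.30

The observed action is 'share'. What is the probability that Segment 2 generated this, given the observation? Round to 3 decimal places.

0.427

Posterior ∝ prior × likelihood, so P(k | x) ∝ π_k f_k(x); normalise over all components.
Evaluate each component's likelihood at the observed value:
  f_1 = P(share | comp) = 0.23
  f_2 = P(share | comp) = 0.40
Unnormalised posteriors:
  π_1·f_1 = 0.70 × 0.23 = 0.161
  π_2·f_2 = 0.30 × 0.4 = 0.12
Evidence: 0.161 + 0.12 = 0.281
P(Segment 2 | data) = 0.12 / 0.281 ≈ 0.427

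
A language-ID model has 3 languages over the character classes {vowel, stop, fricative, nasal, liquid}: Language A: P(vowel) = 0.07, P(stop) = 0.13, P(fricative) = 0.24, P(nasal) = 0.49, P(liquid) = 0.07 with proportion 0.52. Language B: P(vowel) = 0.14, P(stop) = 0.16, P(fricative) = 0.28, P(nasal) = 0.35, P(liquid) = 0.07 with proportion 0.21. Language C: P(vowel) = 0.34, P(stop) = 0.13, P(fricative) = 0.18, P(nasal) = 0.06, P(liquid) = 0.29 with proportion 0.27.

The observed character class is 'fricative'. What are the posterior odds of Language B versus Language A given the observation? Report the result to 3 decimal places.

0.471

The posterior odds equal the prior odds times the likelihood ratio: (π_i/π_j)·(f_i(x)/f_j(x)).
Categorical probabilities:
  L_A = P(fricative | comp) = 0.24
  L_B = P(fricative | comp) = 0.28
  L_C = P(fricative | comp) = 0.18
0.0588 / 0.1248 ≈ 0.471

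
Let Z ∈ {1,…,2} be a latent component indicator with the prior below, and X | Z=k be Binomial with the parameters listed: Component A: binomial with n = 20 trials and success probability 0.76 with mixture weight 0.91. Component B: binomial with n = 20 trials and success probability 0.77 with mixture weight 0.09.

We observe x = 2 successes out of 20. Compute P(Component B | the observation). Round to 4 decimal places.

Apply Bayes' rule: the posterior for each component is proportional to its prior times its likelihood at x.
Component likelihoods at x = 2 successes out of 20:
  p_A = 7.6592e-10
  p_B = 3.65457e-10
Prior × likelihood for each component:
  w_A·p_A = 0.91 × 7.6592e-10 = 6.96987e-10
  w_B·p_B = 0.09 × 3.65457e-10 = 3.28911e-11
Denominator: 6.96987e-10 + 3.28911e-11 = 7.29878e-10
So the posterior for Component B is 3.28911e-11 / 7.29878e-10 ≈ 0.0451.

0.0451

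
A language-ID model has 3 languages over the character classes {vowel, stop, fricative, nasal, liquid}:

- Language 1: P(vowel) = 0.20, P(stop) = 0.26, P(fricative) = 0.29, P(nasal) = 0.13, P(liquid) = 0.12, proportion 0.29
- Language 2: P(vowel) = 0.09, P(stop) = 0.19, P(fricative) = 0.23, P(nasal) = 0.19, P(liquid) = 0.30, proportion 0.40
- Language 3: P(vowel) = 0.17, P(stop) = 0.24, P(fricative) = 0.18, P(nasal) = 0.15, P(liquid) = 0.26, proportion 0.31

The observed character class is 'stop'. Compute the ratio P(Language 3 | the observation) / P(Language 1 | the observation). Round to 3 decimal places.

Posterior odds = (P(Z=i) f_i(x)) / (P(Z=j) f_j(x)); the normalising sum cancels.
Evaluate each component's likelihood at the observed value:
  L_1 = P(stop | comp) = 0.26
  L_2 = P(stop | comp) = 0.19
  L_3 = P(stop | comp) = 0.24
Odds = (0.31/0.29) × (0.24/0.26) = 1.06897 × 0.923077 ≈ 0.987

0.987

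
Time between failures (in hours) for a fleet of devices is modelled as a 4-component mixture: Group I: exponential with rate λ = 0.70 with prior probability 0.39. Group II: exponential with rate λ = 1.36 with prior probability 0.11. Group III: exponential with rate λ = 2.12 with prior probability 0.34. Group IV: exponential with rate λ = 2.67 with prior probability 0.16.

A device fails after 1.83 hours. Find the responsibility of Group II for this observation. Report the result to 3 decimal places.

By Bayes' theorem, P(k | x) = π_k f_k(x) / Σ_j π_j f_j(x).
Exponential densities:
  p_I = 0.194432
  p_II = 0.112893
  p_III = 0.0437973
  p_IV = 0.0201607
Unnormalised posteriors:
  π_I·p_I = 0.39 × 0.194432 = 0.0758283
  π_II·p_II = 0.11 × 0.112893 = 0.0124182
  π_III·p_III = 0.34 × 0.0437973 = 0.0148911
  π_IV·p_IV = 0.16 × 0.0201607 = 0.00322571
Sum: 0.0758283 + 0.0124182 + 0.0148911 + 0.00322571 = 0.106363
P(Group II | the observation) = 0.0124182 / 0.106363 ≈ 0.117

0.117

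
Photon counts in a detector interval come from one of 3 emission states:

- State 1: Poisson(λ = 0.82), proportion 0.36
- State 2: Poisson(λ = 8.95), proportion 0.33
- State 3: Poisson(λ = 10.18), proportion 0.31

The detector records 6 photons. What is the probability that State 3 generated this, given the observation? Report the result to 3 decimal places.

0.372

P(component k | x) = π_k·f_k(x) / marginal(x), where marginal(x) = Σ_j π_j·f_j(x).
Poisson probabilities:
  p_1 = 0.000185964
  p_2 = 0.0926126
  p_3 = 0.0586187
Prior × likelihood for each component:
  π_1·p_1 = 0.36 × 0.000185964 = 6.69471e-05
  π_2·p_2 = 0.33 × 0.0926126 = 0.0305622
  π_3·p_3 = 0.31 × 0.0586187 = 0.0181718
Evidence: 6.69471e-05 + 0.0305622 + 0.0181718 = 0.0488009
P(State 3 | 6 photons) ≈ 0.372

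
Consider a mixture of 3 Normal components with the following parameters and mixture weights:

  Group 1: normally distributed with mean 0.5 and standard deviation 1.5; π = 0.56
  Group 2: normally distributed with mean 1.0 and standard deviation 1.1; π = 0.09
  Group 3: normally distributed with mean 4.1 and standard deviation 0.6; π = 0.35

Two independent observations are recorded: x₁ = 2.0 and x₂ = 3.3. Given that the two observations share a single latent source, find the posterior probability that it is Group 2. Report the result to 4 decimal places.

Posterior ∝ prior × likelihood, so P(k | x) ∝ P(Z=k) f_k(x); normalise over all components.
Since both observations come from the same component, the likelihood for component k is f_k(x₁)·f_k(x₂).
  p_1 = [(1/(1.5·√(2π)))·exp(−(2.0−0.5)²/(2·1.5²)) = 0.265962·exp(-0.50000) = 0.161314] × [0.0465781] = 0.00751368
  p_2 = [(1/(1.1·√(2π)))·exp(−(2.0−1.0)²/(2·1.1²)) = 0.362675·exp(-0.41322) = 0.239915] × [0.0407541] = 0.0097775
  p_3 = [(1/(0.6·√(2π)))·exp(−(2.0−4.1)²/(2·0.6²)) = 0.664904·exp(-6.12500) = 0.00145447] × [0.27335] = 0.00039758
Prior × likelihood for each component:
  P(Z=1)·p_1 = 0.56 × 0.00751368 = 0.00420766
  P(Z=2)·p_2 = 0.09 × 0.0097775 = 0.000879975
  P(Z=3)·p_3 = 0.35 × 0.00039758 = 0.000139153
Marginal: 0.00420766 + 0.000879975 + 0.000139153 = 0.00522679
P(Group 2 | data) ≈ 0.1684

0.1684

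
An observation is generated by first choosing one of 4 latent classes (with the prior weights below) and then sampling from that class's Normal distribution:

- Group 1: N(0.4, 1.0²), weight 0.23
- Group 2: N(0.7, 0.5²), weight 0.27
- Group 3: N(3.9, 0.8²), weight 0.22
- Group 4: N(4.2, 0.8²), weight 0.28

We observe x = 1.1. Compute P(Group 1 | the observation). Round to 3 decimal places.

0.314

The responsibility of component k is π_k f_k(x) divided by Σ_j π_j f_j(x).
Component likelihoods at x = 1.1:
  f_1 = 0.312254
  f_2 = 0.579383
  f_3 = 0.00109085
  f_4 = 0.000273665
Multiply by the mixture weights:
  π_1·f_1 = 0.23 × 0.312254 = 0.0718184
  π_2·f_2 = 0.27 × 0.579383 = 0.156433
  π_3·f_3 = 0.22 × 0.00109085 = 0.000239988
  π_4·f_4 = 0.28 × 0.000273665 = 7.66261e-05
Denominator: 0.0718184 + 0.156433 + 0.000239988 + 7.66261e-05 = 0.228568
P(Group 1 | 1.1) ≈ 0.314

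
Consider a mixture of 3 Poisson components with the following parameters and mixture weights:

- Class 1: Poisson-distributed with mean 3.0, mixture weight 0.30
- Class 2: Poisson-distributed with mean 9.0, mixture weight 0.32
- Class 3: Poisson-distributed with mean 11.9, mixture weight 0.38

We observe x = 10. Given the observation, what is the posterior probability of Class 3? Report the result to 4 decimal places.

P(component k | x) = π_k·f_k(x) / marginal(x), where marginal(x) = Σ_j π_j·f_j(x).
Poisson probabilities:
  p_1 = 0.000810151
  p_2 = 0.11858
  p_3 = 0.106562
Unnormalised posteriors:
  π_1·p_1 = 0.30 × 0.000810151 = 0.000243045
  π_2·p_2 = 0.32 × 0.11858 = 0.0379456
  π_3·p_3 = 0.38 × 0.106562 = 0.0404935
Marginal: 0.000243045 + 0.0379456 + 0.0404935 = 0.0786822
Responsibility of Class 3: 0.0404935 / 0.0786822 ≈ 0.5146

0.5146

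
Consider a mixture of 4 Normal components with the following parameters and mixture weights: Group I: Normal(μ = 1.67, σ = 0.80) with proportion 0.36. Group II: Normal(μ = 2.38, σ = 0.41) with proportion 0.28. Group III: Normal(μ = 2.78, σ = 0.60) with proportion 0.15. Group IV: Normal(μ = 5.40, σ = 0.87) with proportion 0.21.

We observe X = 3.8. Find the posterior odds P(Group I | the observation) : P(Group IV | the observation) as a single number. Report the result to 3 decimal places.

0.292

The posterior odds equal the prior odds times the likelihood ratio: (w_i/w_j)·(f_i(x)/f_j(x)).
Evaluate each component's likelihood at the observed value:
  p_I = (1/(0.80·√(2π)))·exp(−(3.8−1.67)²/(2·0.80²)) = 0.498678·exp(-3.54445) = 0.014404
  p_II = (1/(0.41·√(2π)))·exp(−(3.8−2.38)²/(2·0.41²)) = 0.973030·exp(-5.99762) = 0.00241765
  p_III = (1/(0.60·√(2π)))·exp(−(3.8−2.78)²/(2·0.60²)) = 0.664904·exp(-1.44500) = 0.156748
  p_IV = (1/(0.87·√(2π)))·exp(−(3.8−5.40)²/(2·0.87²)) = 0.458554·exp(-1.69111) = 0.0845185
0.00518545 / 0.0177489 ≈ 0.292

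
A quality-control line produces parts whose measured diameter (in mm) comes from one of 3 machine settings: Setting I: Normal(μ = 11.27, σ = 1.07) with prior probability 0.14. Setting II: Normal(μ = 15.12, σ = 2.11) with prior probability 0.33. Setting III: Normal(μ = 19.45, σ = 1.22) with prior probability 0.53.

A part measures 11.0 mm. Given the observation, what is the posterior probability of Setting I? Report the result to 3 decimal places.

P(component k | x) = w_k·f_k(x) / marginal(x), where marginal(x) = Σ_j w_j·f_j(x).
Evaluate each component's likelihood at the observed value:
  p_I = (1/(1.07·√(2π)))·exp(−(11.0−11.27)²/(2·1.07²)) = 0.372843·exp(-0.03184) = 0.36116
  p_II = (1/(2.11·√(2π)))·exp(−(11.0−15.12)²/(2·2.11²)) = 0.189072·exp(-1.90634) = 0.0281006
  p_III = (1/(1.22·√(2π)))·exp(−(11.0−19.45)²/(2·1.22²)) = 0.327002·exp(-23.98633) = 1.25147e-11
Multiply by the mixture weights:
  w_I·p_I = 0.14 × 0.36116 = 0.0505624
  w_II·p_II = 0.33 × 0.0281006 = 0.00927321
  w_III·p_III = 0.53 × 1.25147e-11 = 6.63279e-12
Normaliser: 0.0505624 + 0.00927321 + 6.63279e-12 = 0.0598356
So the posterior for Setting I is 0.0505624 / 0.0598356 ≈ 0.845.

0.845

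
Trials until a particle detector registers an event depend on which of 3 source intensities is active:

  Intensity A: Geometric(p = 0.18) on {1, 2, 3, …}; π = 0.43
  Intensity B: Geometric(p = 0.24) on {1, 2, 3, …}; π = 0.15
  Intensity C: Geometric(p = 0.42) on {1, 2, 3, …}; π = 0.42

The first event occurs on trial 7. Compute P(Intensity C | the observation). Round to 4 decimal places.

Apply Bayes' rule: the posterior for each component is proportional to its prior times its likelihood at x.
Component likelihoods at x = 7:
  p_A = 0.18·(1−0.18)^6 = 0.18·0.304007 = 0.0547212
  p_B = 0.24·(1−0.24)^6 = 0.24·0.1927 = 0.046248
  p_C = 0.42·(1−0.42)^6 = 0.42·0.0380687 = 0.0159889
Weight by the priors:
  π_A·p_A = 0.43 × 0.0547212 = 0.0235301
  π_B·p_B = 0.15 × 0.046248 = 0.0069372
  π_C·p_C = 0.42 × 0.0159889 = 0.00671532
Denominator: 0.0235301 + 0.0069372 + 0.00671532 = 0.0371826
P(Intensity C | x) ≈ 0.1806

0.1806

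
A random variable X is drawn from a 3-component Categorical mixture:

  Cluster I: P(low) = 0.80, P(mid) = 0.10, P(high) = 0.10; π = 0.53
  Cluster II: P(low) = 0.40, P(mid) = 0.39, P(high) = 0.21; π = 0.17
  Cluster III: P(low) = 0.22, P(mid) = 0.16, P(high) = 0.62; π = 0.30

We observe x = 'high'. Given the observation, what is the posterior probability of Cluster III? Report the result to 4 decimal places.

By Bayes' theorem, P(k | x) = π_k f_k(x) / Σ_j π_j f_j(x).
Categorical probabilities:
  L_I = P(high | comp) = 0.10
  L_II = P(high | comp) = 0.21
  L_III = P(high | comp) = 0.62
Unnormalised posteriors:
  π_I·L_I = 0.53 × 0.1 = 0.053
  π_II·L_II = 0.17 × 0.21 = 0.0357
  π_III·L_III = 0.30 × 0.62 = 0.186
Evidence: 0.053 + 0.0357 + 0.186 = 0.2747
So the posterior for Cluster III is 0.186 / 0.2747 ≈ 0.6771.

0.6771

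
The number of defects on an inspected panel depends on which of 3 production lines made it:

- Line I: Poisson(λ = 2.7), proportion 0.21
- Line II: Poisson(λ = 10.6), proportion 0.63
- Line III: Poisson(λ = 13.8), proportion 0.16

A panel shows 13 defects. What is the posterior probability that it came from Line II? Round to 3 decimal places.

0.758

P(component k | x) = π_k·f_k(x) / marginal(x), where marginal(x) = Σ_j π_j·f_j(x).
Poisson probabilities:
  p_I = 4.37375e-06
  p_II = 0.0853443
  p_III = 0.10737
Weight by the priors:
  π_I·p_I = 0.21 × 4.37375e-06 = 9.18487e-07
  π_II·p_II = 0.63 × 0.0853443 = 0.0537669
  π_III·p_III = 0.16 × 0.10737 = 0.0171792
Marginal: 9.18487e-07 + 0.0537669 + 0.0171792 = 0.0709471
Responsibility of Line II: 0.0537669 / 0.0709471 ≈ 0.758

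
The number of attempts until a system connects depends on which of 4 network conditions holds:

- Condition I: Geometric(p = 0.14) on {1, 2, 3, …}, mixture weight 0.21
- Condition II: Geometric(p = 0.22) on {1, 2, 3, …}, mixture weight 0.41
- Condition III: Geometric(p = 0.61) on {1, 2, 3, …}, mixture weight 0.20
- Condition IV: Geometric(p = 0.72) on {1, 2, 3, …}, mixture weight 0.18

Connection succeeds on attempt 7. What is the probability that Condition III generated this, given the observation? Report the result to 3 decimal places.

P(component k | x) = P(Z=k)·f_k(x) / marginal(x), where marginal(x) = Σ_j P(Z=j)·f_j(x).
Evaluate each component's likelihood at the observed value:
  p_I = 0.0566394
  p_II = 0.0495439
  p_III = 0.00214643
  p_IV = 0.000346961
Prior × likelihood for each component:
  P(Z=I)·p_I = 0.21 × 0.0566394 = 0.0118943
  P(Z=II)·p_II = 0.41 × 0.0495439 = 0.020313
  P(Z=III)·p_III = 0.20 × 0.00214643 = 0.000429287
  P(Z=IV)·p_IV = 0.18 × 0.000346961 = 6.2453e-05
Sum: 0.0118943 + 0.020313 + 0.000429287 + 6.2453e-05 = 0.032699
So the posterior for Condition III is 0.000429287 / 0.032699 ≈ 0.013.

0.013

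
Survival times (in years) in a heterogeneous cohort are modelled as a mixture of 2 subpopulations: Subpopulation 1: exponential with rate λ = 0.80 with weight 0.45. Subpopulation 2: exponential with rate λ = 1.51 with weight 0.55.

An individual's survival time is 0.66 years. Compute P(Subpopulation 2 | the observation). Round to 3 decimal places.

Posterior ∝ prior × likelihood, so P(k | x) ∝ π_k f_k(x); normalise over all components.
Exponential densities:
  L_1 = 0.80·e^(−0.80·0.66) = 0.80·e^(−0.5280) = 0.471827
  L_2 = 1.51·e^(−1.51·0.66) = 1.51·e^(−0.9966) = 0.55739
Unnormalised posteriors:
  π_1·L_1 = 0.45 × 0.471827 = 0.212322
  π_2·L_2 = 0.55 × 0.55739 = 0.306564
Denominator: 0.212322 + 0.306564 = 0.518886
P(Subpopulation 2 | data) ≈ 0.591

0.591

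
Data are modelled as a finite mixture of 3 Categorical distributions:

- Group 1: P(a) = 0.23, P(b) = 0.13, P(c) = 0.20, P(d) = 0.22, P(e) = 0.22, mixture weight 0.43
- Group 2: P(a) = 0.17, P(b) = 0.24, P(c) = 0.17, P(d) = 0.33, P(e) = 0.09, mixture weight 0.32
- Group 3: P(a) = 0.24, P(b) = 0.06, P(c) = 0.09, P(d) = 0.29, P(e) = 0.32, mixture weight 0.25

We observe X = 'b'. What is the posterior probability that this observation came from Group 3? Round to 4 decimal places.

0.1016

Posterior ∝ prior × likelihood, so P(k | x) ∝ P(Z=k) f_k(x); normalise over all components.
Categorical probabilities:
  p_1 = 0.13
  p_2 = 0.24
  p_3 = 0.06
Prior × likelihood for each component:
  P(Z=1)·p_1 = 0.43 × 0.13 = 0.0559
  P(Z=2)·p_2 = 0.32 × 0.24 = 0.0768
  P(Z=3)·p_3 = 0.25 × 0.06 = 0.015
Evidence: 0.0559 + 0.0768 + 0.015 = 0.1477
P(Group 3 | 'b') ≈ 0.1016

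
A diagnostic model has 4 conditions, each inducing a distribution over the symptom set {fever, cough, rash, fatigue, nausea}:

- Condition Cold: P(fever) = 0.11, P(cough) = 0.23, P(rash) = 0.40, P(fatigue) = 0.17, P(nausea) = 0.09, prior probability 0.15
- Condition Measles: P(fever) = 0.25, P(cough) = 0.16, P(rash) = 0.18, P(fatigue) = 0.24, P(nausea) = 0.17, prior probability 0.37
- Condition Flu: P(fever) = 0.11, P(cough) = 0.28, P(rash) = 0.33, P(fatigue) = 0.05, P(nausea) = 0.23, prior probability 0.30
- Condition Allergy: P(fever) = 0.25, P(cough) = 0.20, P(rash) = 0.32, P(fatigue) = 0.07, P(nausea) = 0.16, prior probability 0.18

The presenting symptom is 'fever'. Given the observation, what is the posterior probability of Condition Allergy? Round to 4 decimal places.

0.2406

By Bayes' theorem, P(k | x) = w_k f_k(x) / Σ_j w_j f_j(x).
Categorical probabilities:
  f_Cold = P(fever | comp) = 0.11
  f_Measles = P(fever | comp) = 0.25
  f_Flu = P(fever | comp) = 0.11
  f_Allergy = P(fever | comp) = 0.25
Multiply by the mixture weights:
  w_Cold·f_Cold = 0.15 × 0.11 = 0.0165
  w_Measles·f_Measles = 0.37 × 0.25 = 0.0925
  w_Flu·f_Flu = 0.30 × 0.11 = 0.033
  w_Allergy·f_Allergy = 0.18 × 0.25 = 0.045
Marginal: 0.0165 + 0.0925 + 0.033 + 0.045 = 0.187
P(Condition Allergy | the observation) = 0.045 / 0.187 ≈ 0.2406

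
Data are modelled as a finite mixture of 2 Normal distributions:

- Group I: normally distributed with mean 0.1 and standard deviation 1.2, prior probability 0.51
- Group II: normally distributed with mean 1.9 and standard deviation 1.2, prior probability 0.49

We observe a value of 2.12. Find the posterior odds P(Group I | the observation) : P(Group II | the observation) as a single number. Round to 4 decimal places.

Only the two components matter; the odds are (π_i f_i(x)) / (π_j f_j(x)).
Normal densities:
  L_I = (1/(1.2·√(2π)))·exp(−(2.12−0.1)²/(2·1.2²)) = 0.332452·exp(-1.41681) = 0.0806154
  L_II = (1/(1.2·√(2π)))·exp(−(2.12−1.9)²/(2·1.2²)) = 0.332452·exp(-0.01681) = 0.326912
Odds = (0.51/0.49) × (0.0806154/0.326912) = 1.04082 × 0.246597 ≈ 0.2567

0.2567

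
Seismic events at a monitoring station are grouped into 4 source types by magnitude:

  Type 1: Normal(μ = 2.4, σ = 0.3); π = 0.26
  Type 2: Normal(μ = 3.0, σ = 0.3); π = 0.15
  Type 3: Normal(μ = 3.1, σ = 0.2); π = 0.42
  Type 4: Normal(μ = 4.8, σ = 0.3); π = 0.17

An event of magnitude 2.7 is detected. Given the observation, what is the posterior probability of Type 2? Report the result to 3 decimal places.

P(component k | x) = P(Z=k)·f_k(x) / marginal(x), where marginal(x) = Σ_j P(Z=j)·f_j(x).
Normal densities:
  L_1 = (1/(0.3·√(2π)))·exp(−(2.7−2.4)²/(2·0.3²)) = 1.329808·exp(-0.50000) = 0.806569
  L_2 = (1/(0.3·√(2π)))·exp(−(2.7−3.0)²/(2·0.3²)) = 1.329808·exp(-0.50000) = 0.806569
  L_3 = (1/(0.2·√(2π)))·exp(−(2.7−3.1)²/(2·0.2²)) = 1.994711·exp(-2.00000) = 0.269955
  L_4 = (1/(0.3·√(2π)))·exp(−(2.7−4.8)²/(2·0.3²)) = 1.329808·exp(-24.50000) = 3.04491e-11
Unnormalised posteriors:
  P(Z=1)·L_1 = 0.26 × 0.806569 = 0.209708
  P(Z=2)·L_2 = 0.15 × 0.806569 = 0.120985
  P(Z=3)·L_3 = 0.42 × 0.269955 = 0.113381
  P(Z=4)·L_4 = 0.17 × 3.04491e-11 = 5.17634e-12
Sum: 0.209708 + 0.120985 + 0.113381 + 5.17634e-12 = 0.444074
P(Type 2 | the observation) = 0.120985 / 0.444074 ≈ 0.272

0.272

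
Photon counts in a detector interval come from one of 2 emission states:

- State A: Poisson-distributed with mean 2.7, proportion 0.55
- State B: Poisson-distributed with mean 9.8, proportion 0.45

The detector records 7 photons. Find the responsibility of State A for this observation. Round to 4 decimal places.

Apply Bayes' rule: the posterior for each component is proportional to its prior times its likelihood at x.
Component likelihoods at x = 7 photons:
  p_A = e^(−2.7)·2.7^7/7! = 0.0139483
  p_B = e^(−9.8)·9.8^7/7! = 0.0955138
Weight by the priors:
  w_A·p_A = 0.55 × 0.0139483 = 0.00767155
  w_B·p_B = 0.45 × 0.0955138 = 0.0429812
Normaliser: 0.00767155 + 0.0429812 = 0.0506528
So the posterior for State A is 0.00767155 / 0.0506528 ≈ 0.1515.

0.1515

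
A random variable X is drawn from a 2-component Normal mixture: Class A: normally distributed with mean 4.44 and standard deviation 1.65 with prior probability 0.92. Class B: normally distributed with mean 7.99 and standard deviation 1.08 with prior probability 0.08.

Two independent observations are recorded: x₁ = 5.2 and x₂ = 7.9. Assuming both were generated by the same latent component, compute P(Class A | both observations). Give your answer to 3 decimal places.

0.933

Apply Bayes' rule: the posterior for each component is proportional to its prior times its likelihood at x.
Since both observations come from the same component, the likelihood for component k is f_k(x₁)·f_k(x₂).
  L_A = [(1/(1.65·√(2π)))·exp(−(5.2−4.44)²/(2·1.65²)) = 0.241783·exp(-0.10608) = 0.217449] × [0.0268268] = 0.00583344
  L_B = [(1/(1.08·√(2π)))·exp(−(5.2−7.99)²/(2·1.08²)) = 0.369391·exp(-3.33681) = 0.013132] × [0.368111] = 0.00483402
Weight by the priors:
  P(Z=A)·L_A = 0.92 × 0.00583344 = 0.00536677
  P(Z=B)·L_B = 0.08 × 0.00483402 = 0.000386722
Marginal: 0.00536677 + 0.000386722 = 0.00575349
P(Class A | data) ≈ 0.933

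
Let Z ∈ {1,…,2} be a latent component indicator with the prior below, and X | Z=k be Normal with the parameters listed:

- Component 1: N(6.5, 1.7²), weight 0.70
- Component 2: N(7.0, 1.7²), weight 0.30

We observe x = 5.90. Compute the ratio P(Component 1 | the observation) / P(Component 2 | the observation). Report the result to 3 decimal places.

2.703

Only the two components matter; the odds are (P(Z=i) f_i(x)) / (P(Z=j) f_j(x)).
Normal densities:
  f_1 = (1/(1.7·√(2π)))·exp(−(5.90−6.5)²/(2·1.7²)) = 0.234672·exp(-0.06228) = 0.220502
  f_2 = (1/(1.7·√(2π)))·exp(−(5.90−7.0)²/(2·1.7²)) = 0.234672·exp(-0.20934) = 0.190346
Posterior odds = (P(Z=1)·f_1) / (P(Z=2)·f_2) = (0.70·0.220502) / (0.30·0.190346) = 0.154351 / 0.0571039 ≈ 2.703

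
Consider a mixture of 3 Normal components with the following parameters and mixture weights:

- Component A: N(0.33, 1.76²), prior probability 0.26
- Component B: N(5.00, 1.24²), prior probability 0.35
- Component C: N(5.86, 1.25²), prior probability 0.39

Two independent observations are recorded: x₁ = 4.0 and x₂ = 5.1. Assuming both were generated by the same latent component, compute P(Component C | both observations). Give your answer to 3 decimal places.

By Bayes' theorem, P(k | x) = P(Z=k) f_k(x) / Σ_j P(Z=j) f_j(x).
Since both observations come from the same component, the likelihood for component k is f_k(x₁)·f_k(x₂).
  L_A = [(1/(1.76·√(2π)))·exp(−(4.0−0.33)²/(2·1.76²)) = 0.226672·exp(-2.17409) = 0.0257753] × [0.00575942] = 0.000148451
  L_B = [(1/(1.24·√(2π)))·exp(−(4.0−5.00)²/(2·1.24²)) = 0.321728·exp(-0.32518) = 0.232415] × [0.320683] = 0.0745315
  L_C = [(1/(1.25·√(2π)))·exp(−(4.0−5.86)²/(2·1.25²)) = 0.319154·exp(-1.10707) = 0.105488] × [0.265295] = 0.0279855
Weight by the priors:
  P(Z=A)·L_A = 0.26 × 0.000148451 = 3.85972e-05
  P(Z=B)·L_B = 0.35 × 0.0745315 = 0.026086
  P(Z=C)·L_C = 0.39 × 0.0279855 = 0.0109144
Denominator: 3.85972e-05 + 0.026086 + 0.0109144 = 0.037039
P(Component C | x₁, x₂) = 0.0109144 / 0.037039 ≈ 0.295

0.295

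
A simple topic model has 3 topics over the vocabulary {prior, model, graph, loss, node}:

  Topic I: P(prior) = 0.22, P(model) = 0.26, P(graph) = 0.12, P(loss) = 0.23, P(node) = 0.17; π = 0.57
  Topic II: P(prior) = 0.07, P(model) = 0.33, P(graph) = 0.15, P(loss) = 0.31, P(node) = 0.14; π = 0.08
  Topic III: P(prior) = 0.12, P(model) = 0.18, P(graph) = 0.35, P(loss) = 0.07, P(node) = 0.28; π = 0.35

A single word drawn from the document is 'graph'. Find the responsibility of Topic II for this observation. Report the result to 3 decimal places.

0.059

Posterior ∝ prior × likelihood, so P(k | x) ∝ P(Z=k) f_k(x); normalise over all components.
Categorical probabilities:
  p_I = P(graph | comp) = 0.12
  p_II = P(graph | comp) = 0.15
  p_III = P(graph | comp) = 0.35
Unnormalised posteriors:
  P(Z=I)·p_I = 0.57 × 0.12 = 0.0684
  P(Z=II)·p_II = 0.08 × 0.15 = 0.012
  P(Z=III)·p_III = 0.35 × 0.35 = 0.1225
Evidence: 0.0684 + 0.012 + 0.1225 = 0.2029
So the posterior for Topic II is 0.012 / 0.2029 ≈ 0.059.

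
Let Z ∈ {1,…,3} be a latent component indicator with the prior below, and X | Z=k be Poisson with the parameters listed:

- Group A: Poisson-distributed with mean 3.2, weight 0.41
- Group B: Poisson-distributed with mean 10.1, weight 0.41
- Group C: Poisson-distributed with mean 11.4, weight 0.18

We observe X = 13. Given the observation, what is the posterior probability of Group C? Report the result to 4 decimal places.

Posterior ∝ prior × likelihood, so P(k | x) ∝ π_k f_k(x); normalise over all components.
Evaluate each component's likelihood at the observed value:
  p_A = e^(−3.2)·3.2^13/13! = 2.41506e-05
  p_B = e^(−10.1)·10.1^13/13! = 0.0750798
  p_C = e^(−11.4)·11.4^13/13! = 0.0987474
Multiply by the mixture weights:
  π_A·p_A = 0.41 × 2.41506e-05 = 9.90173e-06
  π_B·p_B = 0.41 × 0.0750798 = 0.0307827
  π_C·p_C = 0.18 × 0.0987474 = 0.0177745
Denominator: 9.90173e-06 + 0.0307827 + 0.0177745 = 0.0485672
Responsibility of Group C: 0.0177745 / 0.0485672 ≈ 0.3660

0.3660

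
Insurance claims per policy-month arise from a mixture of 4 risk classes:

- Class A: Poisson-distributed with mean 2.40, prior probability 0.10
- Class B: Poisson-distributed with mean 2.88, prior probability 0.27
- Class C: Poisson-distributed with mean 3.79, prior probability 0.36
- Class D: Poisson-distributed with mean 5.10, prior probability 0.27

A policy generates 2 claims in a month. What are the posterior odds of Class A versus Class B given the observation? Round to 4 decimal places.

Posterior odds = (w_i f_i(x)) / (w_j f_j(x)); the normalising sum cancels.
Evaluate each component's likelihood at the observed value:
  p_A = 0.261268
  p_B = 0.232802
  p_C = 0.162283
  p_D = 0.0792882
0.0261268 / 0.0628566 ≈ 0.4157

0.4157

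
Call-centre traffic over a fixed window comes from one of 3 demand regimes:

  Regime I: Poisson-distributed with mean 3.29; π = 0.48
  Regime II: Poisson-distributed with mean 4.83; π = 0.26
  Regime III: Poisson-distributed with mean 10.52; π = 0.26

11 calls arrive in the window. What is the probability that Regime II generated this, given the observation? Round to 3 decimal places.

P(component k | x) = w_k·f_k(x) / marginal(x), where marginal(x) = Σ_j w_j·f_j(x).
Poisson probabilities:
  L_I = e^(−3.29)·3.29^11/11! = 0.000456216
  L_II = e^(−4.83)·4.83^11/11! = 0.0066776
  L_III = e^(−10.52)·10.52^11/11! = 0.118097
Multiply by the mixture weights:
  w_I·L_I = 0.48 × 0.000456216 = 0.000218984
  w_II·L_II = 0.26 × 0.0066776 = 0.00173618
  w_III·L_III = 0.26 × 0.118097 = 0.0307053
Marginal: 0.000218984 + 0.00173618 + 0.0307053 = 0.0326604
So the posterior for Regime II is 0.00173618 / 0.0326604 ≈ 0.053.

0.053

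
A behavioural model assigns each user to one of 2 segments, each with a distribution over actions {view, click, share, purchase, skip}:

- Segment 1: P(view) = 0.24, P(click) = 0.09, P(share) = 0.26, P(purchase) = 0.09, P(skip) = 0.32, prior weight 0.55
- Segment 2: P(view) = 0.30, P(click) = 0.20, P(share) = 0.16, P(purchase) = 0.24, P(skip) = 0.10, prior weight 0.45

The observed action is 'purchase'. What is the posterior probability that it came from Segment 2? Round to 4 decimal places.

Posterior ∝ prior × likelihood, so P(k | x) ∝ w_k f_k(x); normalise over all components.
Component likelihoods at x = 'purchase':
  L_1 = P(purchase | comp) = 0.09
  L_2 = P(purchase | comp) = 0.24
Prior × likelihood for each component:
  w_1·L_1 = 0.55 × 0.09 = 0.0495
  w_2·L_2 = 0.45 × 0.24 = 0.108
Denominator: 0.0495 + 0.108 = 0.1575
So the posterior for Segment 2 is 0.108 / 0.1575 ≈ 0.6857.

0.6857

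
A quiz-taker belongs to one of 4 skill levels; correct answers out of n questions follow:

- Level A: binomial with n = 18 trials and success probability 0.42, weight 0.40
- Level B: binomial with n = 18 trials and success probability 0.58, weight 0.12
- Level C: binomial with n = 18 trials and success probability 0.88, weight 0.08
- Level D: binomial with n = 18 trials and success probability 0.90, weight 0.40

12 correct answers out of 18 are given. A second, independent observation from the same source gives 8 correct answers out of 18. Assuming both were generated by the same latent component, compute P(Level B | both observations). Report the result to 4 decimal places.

0.5218

P(component k | x) = w_k·f_k(x) / marginal(x), where marginal(x) = Σ_j w_j·f_j(x).
Since both observations come from the same component, the likelihood for component k is f_k(x₁)·f_k(x₂).
  L_A = [0.0212927] × [0.182529] = 0.00388654
  L_B = [0.147674] × [0.0957137] = 0.0141344
  L_C = [0.011955] × [9.74387e-06] = 1.16488e-07
  L_D = [0.00524302] × [1.88364e-06] = 9.87596e-09
Prior × likelihood for each component:
  w_A·L_A = 0.40 × 0.00388654 = 0.00155461
  w_B·L_B = 0.12 × 0.0141344 = 0.00169613
  w_C·L_C = 0.08 × 1.16488e-07 = 9.31907e-09
  w_D·L_D = 0.40 × 9.87596e-09 = 3.95038e-09
Normaliser: 0.00155461 + 0.00169613 + 9.31907e-09 + 3.95038e-09 = 0.00325076
P(Level B | x) = 0.00169613 / 0.00325076 ≈ 0.5218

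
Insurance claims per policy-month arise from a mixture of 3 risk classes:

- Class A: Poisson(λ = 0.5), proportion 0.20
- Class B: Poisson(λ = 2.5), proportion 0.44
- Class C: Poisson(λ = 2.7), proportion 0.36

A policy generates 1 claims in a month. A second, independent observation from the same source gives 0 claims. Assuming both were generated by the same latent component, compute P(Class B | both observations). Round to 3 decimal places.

0.153

Apply Bayes' rule: the posterior for each component is proportional to its prior times its likelihood at x.
Since both observations come from the same component, the likelihood for component k is f_k(x₁)·f_k(x₂).
  p_A = [0.303265] × [0.606531] = 0.18394
  p_B = [0.205212] × [0.082085] = 0.0168449
  p_C = [0.181455] × [0.0672055] = 0.0121948
Multiply by the mixture weights:
  P(Z=A)·p_A = 0.20 × 0.18394 = 0.0367879
  P(Z=B)·p_B = 0.44 × 0.0168449 = 0.00741174
  P(Z=C)·p_C = 0.36 × 0.0121948 = 0.00439012
Marginal: 0.0367879 + 0.00741174 + 0.00439012 = 0.0485898
Responsibility of Class B: 0.00741174 / 0.0485898 ≈ 0.153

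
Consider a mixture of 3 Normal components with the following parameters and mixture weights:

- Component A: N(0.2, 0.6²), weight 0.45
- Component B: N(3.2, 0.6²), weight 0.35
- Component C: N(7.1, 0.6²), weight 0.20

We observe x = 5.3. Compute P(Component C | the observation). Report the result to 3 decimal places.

0.744

Apply Bayes' rule: the posterior for each component is proportional to its prior times its likelihood at x.
Component likelihoods at x = 5.3:
  L_A = 1.36104e-16
  L_B = 0.00145447
  L_C = 0.00738641
Prior × likelihood for each component:
  π_A·L_A = 0.45 × 1.36104e-16 = 6.12468e-17
  π_B·L_B = 0.35 × 0.00145447 = 0.000509065
  π_C·L_C = 0.20 × 0.00738641 = 0.00147728
Marginal: 6.12468e-17 + 0.000509065 + 0.00147728 = 0.00198635
Responsibility of Component C: 0.00147728 / 0.00198635 ≈ 0.744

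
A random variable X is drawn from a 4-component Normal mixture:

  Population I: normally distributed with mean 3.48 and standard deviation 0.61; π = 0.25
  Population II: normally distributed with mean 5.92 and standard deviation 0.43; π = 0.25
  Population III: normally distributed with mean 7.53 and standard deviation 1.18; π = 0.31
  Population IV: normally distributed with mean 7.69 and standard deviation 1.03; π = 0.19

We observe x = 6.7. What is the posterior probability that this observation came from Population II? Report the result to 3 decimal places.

Apply Bayes' rule: the posterior for each component is proportional to its prior times its likelihood at x.
Normal densities:
  L_I = (1/(0.61·√(2π)))·exp(−(6.7−3.48)²/(2·0.61²)) = 0.654004·exp(-13.93228) = 5.81928e-07
  L_II = (1/(0.43·√(2π)))·exp(−(6.7−5.92)²/(2·0.43²)) = 0.927773·exp(-1.64521) = 0.179034
  L_III = (1/(1.18·√(2π)))·exp(−(6.7−7.53)²/(2·1.18²)) = 0.338087·exp(-0.24738) = 0.263993
  L_IV = (1/(1.03·√(2π)))·exp(−(6.7−7.69)²/(2·1.03²)) = 0.387323·exp(-0.46192) = 0.244042
Unnormalised posteriors:
  w_I·L_I = 0.25 × 5.81928e-07 = 1.45482e-07
  w_II·L_II = 0.25 × 0.179034 = 0.0447584
  w_III·L_III = 0.31 × 0.263993 = 0.0818379
  w_IV·L_IV = 0.19 × 0.244042 = 0.0463679
Sum: 1.45482e-07 + 0.0447584 + 0.0818379 + 0.0463679 = 0.172964
P(Population II | the observation) = 0.0447584 / 0.172964 ≈ 0.259

0.259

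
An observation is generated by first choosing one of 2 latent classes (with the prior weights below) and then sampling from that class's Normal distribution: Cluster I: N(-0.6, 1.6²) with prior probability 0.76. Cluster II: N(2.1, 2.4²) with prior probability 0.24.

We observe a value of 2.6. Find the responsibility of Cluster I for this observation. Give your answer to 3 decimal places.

By Bayes' theorem, P(k | x) = w_k f_k(x) / Σ_j w_j f_j(x).
Evaluate each component's likelihood at the observed value:
  f_I = 0.0337444
  f_II = 0.162657
Weight by the priors:
  w_I·f_I = 0.76 × 0.0337444 = 0.0256457
  w_II·f_II = 0.24 × 0.162657 = 0.0390378
Marginal: 0.0256457 + 0.0390378 = 0.0646835
Responsibility of Cluster I: 0.0256457 / 0.0646835 ≈ 0.396

0.396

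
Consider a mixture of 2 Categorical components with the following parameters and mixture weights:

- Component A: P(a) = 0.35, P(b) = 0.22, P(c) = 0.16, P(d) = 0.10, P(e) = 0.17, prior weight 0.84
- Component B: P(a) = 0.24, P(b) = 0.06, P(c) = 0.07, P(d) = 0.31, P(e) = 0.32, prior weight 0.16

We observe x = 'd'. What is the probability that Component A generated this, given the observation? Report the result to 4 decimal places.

0.6287

Posterior ∝ prior × likelihood, so P(k | x) ∝ π_k f_k(x); normalise over all components.
Component likelihoods at x = 'd':
  p_A = P(d | comp) = 0.10
  p_B = P(d | comp) = 0.31
Multiply by the mixture weights:
  π_A·p_A = 0.84 × 0.1 = 0.084
  π_B·p_B = 0.16 × 0.31 = 0.0496
Sum: 0.084 + 0.0496 = 0.1336
P(Component A | 'd') ≈ 0.6287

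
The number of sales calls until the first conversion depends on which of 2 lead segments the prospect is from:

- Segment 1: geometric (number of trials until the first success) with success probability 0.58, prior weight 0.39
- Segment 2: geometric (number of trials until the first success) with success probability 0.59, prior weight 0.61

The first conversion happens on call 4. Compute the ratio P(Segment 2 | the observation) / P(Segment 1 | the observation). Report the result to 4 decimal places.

Since P(k|x) ∝ π_k f_k(x), the posterior odds are π_i f_i(x) / (π_j f_j(x)).
Component likelihoods at x = 4:
  L_1 = 0.58·(1−0.58)^3 = 0.58·0.074088 = 0.042971
  L_2 = 0.59·(1−0.59)^3 = 0.59·0.068921 = 0.0406634
Posterior odds = (π_2·L_2) / (π_1·L_1) = (0.61·0.0406634) / (0.39·0.042971) = 0.0248047 / 0.0167587 ≈ 1.4801

1.4801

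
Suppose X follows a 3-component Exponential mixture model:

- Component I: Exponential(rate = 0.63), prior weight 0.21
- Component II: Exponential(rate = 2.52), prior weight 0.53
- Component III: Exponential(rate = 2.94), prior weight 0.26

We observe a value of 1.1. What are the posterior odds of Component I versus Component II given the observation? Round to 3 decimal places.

0.792

Posterior odds = (w_i f_i(x)) / (w_j f_j(x)); the normalising sum cancels.
Exponential densities:
  L_I = 0.63·e^(−0.63·1.1) = 0.63·e^(−0.6930) = 0.315046
  L_II = 2.52·e^(−2.52·1.1) = 2.52·e^(−2.7720) = 0.157593
  L_III = 2.94·e^(−2.94·1.1) = 2.94·e^(−3.2340) = 0.115835
0.0661597 / 0.0835242 ≈ 0.792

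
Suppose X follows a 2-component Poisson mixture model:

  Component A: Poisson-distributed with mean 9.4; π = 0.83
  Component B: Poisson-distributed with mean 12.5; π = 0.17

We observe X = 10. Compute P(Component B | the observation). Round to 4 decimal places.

0.1376

The responsibility of component k is w_k f_k(x) divided by Σ_j w_j f_j(x).
Poisson probabilities:
  f_A = e^(−9.4)·9.4^10/10! = 0.122786
  f_B = e^(−12.5)·12.5^10/10! = 0.0956436
Prior × likelihood for each component:
  w_A·f_A = 0.83 × 0.122786 = 0.101912
  w_B·f_B = 0.17 × 0.0956436 = 0.0162594
Marginal: 0.101912 + 0.0162594 = 0.118171
P(Component B | 10) ≈ 0.1376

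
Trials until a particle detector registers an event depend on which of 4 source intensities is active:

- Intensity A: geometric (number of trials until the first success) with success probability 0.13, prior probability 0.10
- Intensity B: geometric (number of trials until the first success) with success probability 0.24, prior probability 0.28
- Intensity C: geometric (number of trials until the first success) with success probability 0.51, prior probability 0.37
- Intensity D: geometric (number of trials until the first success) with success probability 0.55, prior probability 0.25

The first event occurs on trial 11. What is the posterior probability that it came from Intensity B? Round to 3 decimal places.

0.558

Apply Bayes' rule: the posterior for each component is proportional to its prior times its likelihood at x.
Evaluate each component's likelihood at the observed value:
  L_A = 0.032295
  L_B = 0.0154293
  L_C = 0.000406941
  L_D = 0.000187278
Weight by the priors:
  w_A·L_A = 0.10 × 0.032295 = 0.0032295
  w_B·L_B = 0.28 × 0.0154293 = 0.00432021
  w_C·L_C = 0.37 × 0.000406941 = 0.000150568
  w_D·L_D = 0.25 × 0.000187278 = 4.68196e-05
Marginal: 0.0032295 + 0.00432021 + 0.000150568 + 4.68196e-05 = 0.00774711
P(Intensity B | data) = 0.00432021 / 0.00774711 ≈ 0.558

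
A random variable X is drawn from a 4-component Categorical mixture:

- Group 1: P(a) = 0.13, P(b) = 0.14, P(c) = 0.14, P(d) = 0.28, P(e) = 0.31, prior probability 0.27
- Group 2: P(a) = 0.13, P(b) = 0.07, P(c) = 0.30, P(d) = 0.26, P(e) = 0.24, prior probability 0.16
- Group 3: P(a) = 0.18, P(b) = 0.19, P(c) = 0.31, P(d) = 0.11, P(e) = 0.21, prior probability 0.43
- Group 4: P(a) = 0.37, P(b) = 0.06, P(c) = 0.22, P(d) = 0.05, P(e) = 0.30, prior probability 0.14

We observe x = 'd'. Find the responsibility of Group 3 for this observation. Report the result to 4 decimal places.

The responsibility of component k is w_k f_k(x) divided by Σ_j w_j f_j(x).
Evaluate each component's likelihood at the observed value:
  p_1 = P(d | comp) = 0.28
  p_2 = P(d | comp) = 0.26
  p_3 = P(d | comp) = 0.11
  p_4 = P(d | comp) = 0.05
Unnormalised posteriors:
  w_1·p_1 = 0.27 × 0.28 = 0.0756
  w_2·p_2 = 0.16 × 0.26 = 0.0416
  w_3·p_3 = 0.43 × 0.11 = 0.0473
  w_4·p_4 = 0.14 × 0.05 = 0.007
Sum: 0.0756 + 0.0416 + 0.0473 + 0.007 = 0.1715
So the posterior for Group 3 is 0.0473 / 0.1715 ≈ 0.2758.

0.2758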